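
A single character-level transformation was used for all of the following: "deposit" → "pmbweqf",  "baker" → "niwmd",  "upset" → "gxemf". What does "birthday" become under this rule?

nqdbtlmg

Shifts by position in deposit: pos 0: d→p (+12), pos 1: e→m (+8), pos 2: p→b (+12), pos 3: o→w (+8) — repeating every 2. It's a Vigenère-style cipher with numeric key [12,8]: position i shifts by key[i mod 2].
On birthday: b+12=n, i+8=q, r+12=d, t+8=b, h+12=t, d+8=l, a+12=m, y+8=g.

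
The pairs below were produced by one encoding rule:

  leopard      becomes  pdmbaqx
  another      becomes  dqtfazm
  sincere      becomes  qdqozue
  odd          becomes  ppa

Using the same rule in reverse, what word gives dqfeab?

poster

The output letters match the input read backwards, each shifted +12: leopard reversed is drapoel. Read the word backwards and shift each letter +12.
Reversing it on dqfeab: shift back: d−12=r, q−12=e, f−12=t, e−12=s, a−12=o, b−12=p → retsop; then reverse → poster.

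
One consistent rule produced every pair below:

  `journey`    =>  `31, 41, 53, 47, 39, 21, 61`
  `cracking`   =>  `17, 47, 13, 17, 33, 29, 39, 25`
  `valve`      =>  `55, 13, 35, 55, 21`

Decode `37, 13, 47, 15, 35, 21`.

marble

j(#10)→31 and o(#15)→41: differences scale by 2, so n = 2·pos + 11. The formula is n = 2×(alphabet index, a=1) + 11.
Reversing it on 37, 13, 47, 15, 35, 21: 37→(37−11)÷2=13=m, 13→(13−11)÷2=1=a, 47→(47−11)÷2=18=r, 15→(15−11)÷2=2=b, 35→(35−11)÷2=12=l, 21→(21−11)÷2=5=e.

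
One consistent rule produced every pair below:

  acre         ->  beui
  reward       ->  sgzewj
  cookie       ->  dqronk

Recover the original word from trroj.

In acre: a→b is +1, c→e is +2, r→u is +3, e→i is +4 — the shift increases by 1 each position. Each letter shifts forward by (position + 1), i.e. 1, 2, 3, … — the shift grows by one for each successive letter.
Decoding trroj: t−1=s, r−2=p, r−3=o, o−4=k, j−5=e.

spoke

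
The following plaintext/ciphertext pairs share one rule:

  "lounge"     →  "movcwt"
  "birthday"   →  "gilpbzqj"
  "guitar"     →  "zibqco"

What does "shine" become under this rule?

The output letters match the input read backwards, each shifted +8: lounge reversed is egnuol. Two steps: reverse the string, then apply a Caesar shift of +8.
On shine: reverse → enihs; then shift: e+8=m, n+8=v, i+8=q, h+8=p, s+8=a.

mvqpa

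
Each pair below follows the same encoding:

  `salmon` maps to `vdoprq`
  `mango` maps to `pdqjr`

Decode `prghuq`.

modern

Compare letters: s→v is +3, a→d is +3, l→o is +3 — a constant shift. It's a constant shift of +3 (ROT3).
Undoing it on prghuq: p−3=m, r−3=o, g−3=d, h−3=e, u−3=r, q−3=n.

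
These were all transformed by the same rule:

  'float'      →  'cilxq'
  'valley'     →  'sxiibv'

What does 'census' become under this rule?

Compare letters: f→c is +23, l→i is +23, o→l is +23 — a constant shift. It's a constant shift of +23 (ROT23).
On census: c+23=z, e+23=b, n+23=k, s+23=p, u+23=r, s+23=p.

zbkprp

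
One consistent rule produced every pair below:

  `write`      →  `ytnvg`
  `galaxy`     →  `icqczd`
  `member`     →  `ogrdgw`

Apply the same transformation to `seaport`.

It's a Vigenère-style cipher with numeric key [2,2,5]: position i shifts by key[i mod 3].
On seaport: s+2=u, e+2=g, a+5=f, p+2=r, o+2=q, r+5=w, t+2=v.

ugfrqwv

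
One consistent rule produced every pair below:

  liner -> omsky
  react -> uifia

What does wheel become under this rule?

In liner: l→o is +3, i→m is +4, n→s is +5, e→k is +6 — the shift increases by 1 each position. Letter i (0-indexed) is shifted by i+3, so successive shifts are 3, 4, 5, ….
For wheel: w+3=z, h+4=l, e+5=j, e+6=k, l+7=s.

zljks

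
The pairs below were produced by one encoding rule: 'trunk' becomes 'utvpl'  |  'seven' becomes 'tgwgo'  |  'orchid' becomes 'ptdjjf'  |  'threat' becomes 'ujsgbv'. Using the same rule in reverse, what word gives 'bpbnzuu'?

Shifts by position in trunk: pos 0: t→u (+1), pos 1: r→t (+2), pos 2: u→v (+1), pos 3: n→p (+2) — repeating every 2. It's a Vigenère-style cipher with numeric key [1,2]: position i shifts by key[i mod 2].
Decoding bpbnzuu: b−1=a, p−2=n, b−1=a, n−2=l, z−1=y, u−2=s, u−1=t.

analyst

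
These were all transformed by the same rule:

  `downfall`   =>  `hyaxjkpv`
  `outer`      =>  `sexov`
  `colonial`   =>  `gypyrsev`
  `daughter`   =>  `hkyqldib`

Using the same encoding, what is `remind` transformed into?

The shifts repeat in a cycle of length 2: positions 0,1,… shift by +4, +10, then the pattern repeats.
Applying it to remind: r+4=v, e+10=o, m+4=q, i+10=s, n+4=r, d+10=n.

voqsrn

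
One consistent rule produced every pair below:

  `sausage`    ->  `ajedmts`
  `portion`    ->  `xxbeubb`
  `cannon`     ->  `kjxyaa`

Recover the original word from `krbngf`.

circus

In sausage: s→a is +8, a→j is +9, u→e is +10, s→d is +11 — the shift increases by 1 each position. The shift increases by 1 at each position, starting from +8: 8, 9, 10, ….
Undoing it on krbngf: k−8=c, r−9=i, b−10=r, n−11=c, g−12=u, f−13=s.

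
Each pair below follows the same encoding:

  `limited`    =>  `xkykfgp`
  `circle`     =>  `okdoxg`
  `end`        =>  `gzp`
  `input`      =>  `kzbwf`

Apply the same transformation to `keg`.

The shift depends on letter class: consonant l→x is +12, but vowel i→k is +2. The rule splits by letter class: vowels +2, consonants +12.
On keg: k(cons)+12=w, e(vowel)+2=g, g(cons)+12=s.

wgs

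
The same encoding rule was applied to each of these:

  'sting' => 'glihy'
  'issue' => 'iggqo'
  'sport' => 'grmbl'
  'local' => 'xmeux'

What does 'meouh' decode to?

s(18)→g(6) and t(19)→l(11) fit y≡5x+20 (mod 26); the inverse of 5 mod 26 is 21. Each letter's alphabet position (a=0..z=25) is mapped through 5·x+20 mod 26 — an affine cipher.
Reversing it on meouh: m(12)→21·(12−20)≡14=o; e(4)→21·(4−20)≡2=c; o(14)→21·(14−20)≡4=e; u(20)→21·(20−20)≡0=a; h(7)→21·(7−20)≡13=n (all mod 26).

ocean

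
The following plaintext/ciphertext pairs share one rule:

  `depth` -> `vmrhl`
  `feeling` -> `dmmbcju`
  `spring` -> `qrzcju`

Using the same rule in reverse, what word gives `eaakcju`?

This is an affine cipher: with a=0,…,z=25, each position x becomes (17x+22) mod 26.
Decoding eaakcju: e(4)→23·(4−22)≡2=c; a(0)→23·(0−22)≡14=o; a(0)→23·(0−22)≡14=o; k(10)→23·(10−22)≡10=k; c(2)→23·(2−22)≡8=i; j(9)→23·(9−22)≡13=n; u(20)→23·(20−22)≡6=g (all mod 26).

cooking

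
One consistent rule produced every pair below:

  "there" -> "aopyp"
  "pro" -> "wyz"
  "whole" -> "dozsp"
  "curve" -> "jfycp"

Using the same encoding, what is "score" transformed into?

zjzyp

Vowels shift forward by 11 and consonants shift forward by 7.
Applying it to score: s(cons)+7=z, c(cons)+7=j, o(vowel)+11=z, r(cons)+7=y, e(vowel)+11=p.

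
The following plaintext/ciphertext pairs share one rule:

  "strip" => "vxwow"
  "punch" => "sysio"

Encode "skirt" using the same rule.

vonxa

In strip: s→v is +3, t→x is +4, r→w is +5, i→o is +6 — the shift increases by 1 each position. The shift increases by 1 at each position, starting from +3: 3, 4, 5, ….
For skirt: s+3=v, k+4=o, i+5=n, r+6=x, t+7=a.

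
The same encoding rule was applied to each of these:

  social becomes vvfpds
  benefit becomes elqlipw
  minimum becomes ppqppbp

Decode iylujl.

Shifts by position in social: pos 0: s→v (+3), pos 1: o→v (+7), pos 2: c→f (+3), pos 3: i→p (+7) — repeating every 2. It's a Vigenère-style cipher with numeric key [3,7]: position i shifts by key[i mod 2].
Decoding iylujl: i−3=f, y−7=r, l−3=i, u−7=n, j−3=g, l−7=e.

fringe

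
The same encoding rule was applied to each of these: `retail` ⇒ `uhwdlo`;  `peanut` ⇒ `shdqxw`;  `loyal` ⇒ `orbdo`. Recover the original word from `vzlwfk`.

switch

Compare letters: r→u is +3, e→h is +3, t→w is +3 — a constant shift. This is a Caesar cipher with shift 3.
Reversing it on vzlwfk: v−3=s, z−3=w, l−3=i, w−3=t, f−3=c, k−3=h.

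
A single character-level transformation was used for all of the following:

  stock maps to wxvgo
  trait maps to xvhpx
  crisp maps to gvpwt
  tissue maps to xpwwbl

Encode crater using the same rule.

gvhxlv

The shift depends on letter class: consonant s→w is +4, but vowel o→v is +7. Vowels shift forward by 7 and consonants shift forward by 4.
On crater: c(cons)+4=g, r(cons)+4=v, a(vowel)+7=h, t(cons)+4=x, e(vowel)+7=l, r(cons)+4=v.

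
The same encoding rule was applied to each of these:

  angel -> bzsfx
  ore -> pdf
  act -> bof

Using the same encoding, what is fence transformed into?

rfzof

The shift depends on letter class: consonant n→z is +12, but vowel a→b is +1. Two shifts are in play — +1 for a/e/i/o/u, +12 for every other letter.
Applying it to fence: f(cons)+12=r, e(vowel)+1=f, n(cons)+12=z, c(cons)+12=o, e(vowel)+1=f.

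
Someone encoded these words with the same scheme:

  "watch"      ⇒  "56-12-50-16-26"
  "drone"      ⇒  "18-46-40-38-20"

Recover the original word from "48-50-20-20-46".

w(#23)→56 and a(#1)→12: differences scale by 2, so n = 2·pos + 10. With a=1..z=26, the number is 2·pos + 10.
Decoding 48-50-20-20-46: 48→(48−10)÷2=19=s, 50→(50−10)÷2=20=t, 20→(20−10)÷2=5=e, 20→(20−10)÷2=5=e, 46→(46−10)÷2=18=r.

steer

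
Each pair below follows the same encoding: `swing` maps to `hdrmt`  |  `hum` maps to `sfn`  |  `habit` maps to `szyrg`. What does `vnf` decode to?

emu

Each pair mirrors across the alphabet (s↔h, w↔d, i↔r): positions sum to 25. This is the alphabet-reversal cipher (Atbash): a becomes z, b becomes y, etc.
Undoing it on vnf: v↔e, n↔m, f↔u.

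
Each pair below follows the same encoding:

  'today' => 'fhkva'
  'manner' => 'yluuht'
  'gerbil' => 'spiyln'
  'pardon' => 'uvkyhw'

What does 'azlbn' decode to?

The output letters match the input read backwards, each shifted +7: today reversed is yadot. The word is reversed, then every letter is shifted forward by 7.
Reversing it on azlbn: shift back: a−7=t, z−7=s, l−7=e, b−7=u, n−7=g → tseug; then reverse → guest.

guest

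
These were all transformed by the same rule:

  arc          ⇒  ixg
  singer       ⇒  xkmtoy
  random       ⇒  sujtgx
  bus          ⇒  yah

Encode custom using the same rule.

The output letters match the input read backwards, each shifted +6: arc reversed is cra. Two steps: reverse the string, then apply a Caesar shift of +6.
Applying it to custom: reverse → motsuc; then shift: m+6=s, o+6=u, t+6=z, s+6=y, u+6=a, c+6=i.

suzyai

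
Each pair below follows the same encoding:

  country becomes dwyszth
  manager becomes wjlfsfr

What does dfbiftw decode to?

Two steps: reverse the string, then apply a Caesar shift of +5.
Undoing it on dfbiftw: shift back: d−5=y, f−5=a, b−5=w, i−5=d, f−5=a, t−5=o, w−5=r → yawdaor; then reverse → roadway.

roadway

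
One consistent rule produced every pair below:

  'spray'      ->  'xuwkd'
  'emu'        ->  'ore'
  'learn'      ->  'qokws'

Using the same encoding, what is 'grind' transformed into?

The shift depends on letter class: consonant s→x is +5, but vowel a→k is +10. Two shifts are in play — +10 for a/e/i/o/u, +5 for every other letter.
On grind: g(cons)+5=l, r(cons)+5=w, i(vowel)+10=s, n(cons)+5=s, d(cons)+5=i.

lwssi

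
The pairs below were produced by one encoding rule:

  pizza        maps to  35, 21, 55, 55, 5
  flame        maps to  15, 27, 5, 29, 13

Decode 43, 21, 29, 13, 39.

timer

p(#16)→35 and i(#9)→21: differences scale by 2, so n = 2·pos + 3. Each letter becomes 2×(its alphabet position, a=1..z=26) + 3.
Reversing it on 43, 21, 29, 13, 39: 43→(43−3)÷2=20=t, 21→(21−3)÷2=9=i, 29→(29−3)÷2=13=m, 13→(13−3)÷2=5=e, 39→(39−3)÷2=18=r.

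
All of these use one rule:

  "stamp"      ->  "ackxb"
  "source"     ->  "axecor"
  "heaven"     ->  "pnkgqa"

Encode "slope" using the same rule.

auyaq

Letter i (0-indexed) is shifted by i+8, so successive shifts are 8, 9, 10, ….
Applying it to slope: s+8=a, l+9=u, o+10=y, p+11=a, e+12=q.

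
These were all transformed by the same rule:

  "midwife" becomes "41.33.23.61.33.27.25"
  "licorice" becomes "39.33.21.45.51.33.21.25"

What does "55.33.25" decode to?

tie

m(#13)→41 and i(#9)→33: differences scale by 2, so n = 2·pos + 15. The formula is n = 2×(alphabet index, a=1) + 15.
Reversing it on 55.33.25: 55→(55−15)÷2=20=t, 33→(33−15)÷2=9=i, 25→(25−15)÷2=5=e.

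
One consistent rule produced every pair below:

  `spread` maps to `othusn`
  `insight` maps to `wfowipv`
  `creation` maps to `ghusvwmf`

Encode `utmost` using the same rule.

Each letter's alphabet position (a=0..z=25) is mapped through 7·x+18 mod 26 — an affine cipher.
For utmost: u(20)→7·20+18≡2=c; t(19)→7·19+18≡21=v; m(12)→7·12+18≡24=y; o(14)→7·14+18≡12=m; s(18)→7·18+18≡14=o; t(19)→7·19+18≡21=v (all mod 26).

cvymov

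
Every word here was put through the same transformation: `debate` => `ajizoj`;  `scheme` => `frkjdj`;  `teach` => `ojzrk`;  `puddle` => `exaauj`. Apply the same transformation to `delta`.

ajuoz

d(3)→a(0) and e(4)→j(9) fit y≡9x+25 (mod 26); the inverse of 9 mod 26 is 3. Treating letters as 0–25, the rule is x ↦ 9x + 25 (mod 26).
On delta: d(3)→9·3+25≡0=a; e(4)→9·4+25≡9=j; l(11)→9·11+25≡20=u; t(19)→9·19+25≡14=o; a(0)→9·0+25≡25=z (all mod 26).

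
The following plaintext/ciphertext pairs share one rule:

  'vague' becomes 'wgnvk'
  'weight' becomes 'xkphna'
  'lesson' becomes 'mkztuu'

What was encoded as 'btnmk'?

angle

Shifts by position in vague: pos 0: v→w (+1), pos 1: a→g (+6), pos 2: g→n (+7), pos 3: u→v (+1), pos 4: e→k (+6) — repeating every 3. A repeating key of period 3 is used — shifts +1, +6, +7 over and over.
Decoding btnmk: b−1=a, t−6=n, n−7=g, m−1=l, k−6=e.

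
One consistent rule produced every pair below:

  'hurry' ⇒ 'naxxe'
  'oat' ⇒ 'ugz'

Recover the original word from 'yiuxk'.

Compare letters: h→n is +6, u→a is +6, r→x is +6 — a constant shift. It's a constant shift of +6 (ROT6).
Reversing it on yiuxk: y−6=s, i−6=c, u−6=o, x−6=r, k−6=e.

score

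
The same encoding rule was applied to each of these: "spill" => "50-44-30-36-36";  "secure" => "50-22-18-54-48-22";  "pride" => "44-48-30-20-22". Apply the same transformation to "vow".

s(#19)→50 and p(#16)→44: differences scale by 2, so n = 2·pos + 12. With a=1..z=26, the number is 2·pos + 12.
For vow: v=22→56, o=15→42, w=23→58.

56-42-58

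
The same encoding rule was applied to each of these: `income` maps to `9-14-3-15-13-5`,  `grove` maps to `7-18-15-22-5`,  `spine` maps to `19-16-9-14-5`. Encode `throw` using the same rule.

20-8-18-15-23

i is letter #9 and maps to 9: an offset of 0. Each letter is replaced by its alphabet position (a=1, b=2, …, z=26).
On throw: t=20→20, h=8→8, r=18→18, o=15→15, w=23→23.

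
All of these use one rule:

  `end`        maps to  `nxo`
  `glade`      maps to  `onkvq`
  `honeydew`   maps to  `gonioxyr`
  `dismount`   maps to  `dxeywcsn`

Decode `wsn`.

The word is reversed, then every letter is shifted forward by 10.
Undoing it on wsn: shift back: w−10=m, s−10=i, n−10=d → mid; then reverse → dim.

dim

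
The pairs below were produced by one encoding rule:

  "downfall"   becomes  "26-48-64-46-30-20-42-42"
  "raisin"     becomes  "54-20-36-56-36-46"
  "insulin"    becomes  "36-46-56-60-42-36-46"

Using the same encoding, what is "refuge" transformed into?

d(#4)→26 and o(#15)→48: differences scale by 2, so n = 2·pos + 18. Each letter becomes 2×(its alphabet position, a=1..z=26) + 18.
Applying it to refuge: r=18→54, e=5→28, f=6→30, u=21→60, g=7→32, e=5→28.

54-28-30-60-32-28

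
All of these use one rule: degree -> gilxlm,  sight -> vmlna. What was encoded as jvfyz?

grass

In degree: d→g is +3, e→i is +4, g→l is +5, r→x is +6 — the shift increases by 1 each position. The shift increases by 1 at each position, starting from +3: 3, 4, 5, ….
Decoding jvfyz: j−3=g, v−4=r, f−5=a, y−6=s, z−7=s.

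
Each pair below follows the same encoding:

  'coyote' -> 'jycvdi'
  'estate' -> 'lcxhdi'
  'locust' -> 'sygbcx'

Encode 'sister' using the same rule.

A repeating key of period 3 is used — shifts +7, +10, +4 over and over.
For sister: s+7=z, i+10=s, s+4=w, t+7=a, e+10=o, r+4=v.

zswaov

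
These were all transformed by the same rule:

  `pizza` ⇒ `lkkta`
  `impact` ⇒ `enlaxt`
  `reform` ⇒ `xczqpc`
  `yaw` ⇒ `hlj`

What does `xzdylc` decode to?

ransom

The word is reversed, then every letter is shifted forward by 11.
Undoing it on xzdylc: shift back: x−11=m, z−11=o, d−11=s, y−11=n, l−11=a, c−11=r → mosnar; then reverse → ransom.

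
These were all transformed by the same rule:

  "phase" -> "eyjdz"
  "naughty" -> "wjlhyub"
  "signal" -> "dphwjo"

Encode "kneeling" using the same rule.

p(15)→e(4) and h(7)→y(24) fit y≡17x+9 (mod 26); the inverse of 17 mod 26 is 23. Treating letters as 0–25, the rule is x ↦ 17x + 9 (mod 26).
Applying it to kneeling: k(10)→17·10+9≡23=x; n(13)→17·13+9≡22=w; e(4)→17·4+9≡25=z; e(4)→17·4+9≡25=z; l(11)→17·11+9≡14=o; i(8)→17·8+9≡15=p; n(13)→17·13+9≡22=w; g(6)→17·6+9≡7=h (all mod 26).

xwzzopwh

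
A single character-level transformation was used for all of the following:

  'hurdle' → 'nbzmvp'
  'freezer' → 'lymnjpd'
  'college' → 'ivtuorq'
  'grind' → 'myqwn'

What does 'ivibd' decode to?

In hurdle: h→n is +6, u→b is +7, r→z is +8, d→m is +9 — the shift increases by 1 each position. Each letter shifts forward by (position + 6), i.e. 6, 7, 8, … — the shift grows by one for each successive letter.
Reversing it on ivibd: i−6=c, v−7=o, i−8=a, b−9=s, d−10=t.

coast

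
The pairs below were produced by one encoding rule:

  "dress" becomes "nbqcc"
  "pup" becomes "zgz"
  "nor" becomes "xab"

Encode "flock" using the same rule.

pvamu

The rule splits by letter class: vowels +12, consonants +10.
For flock: f(cons)+10=p, l(cons)+10=v, o(vowel)+12=a, c(cons)+10=m, k(cons)+10=u.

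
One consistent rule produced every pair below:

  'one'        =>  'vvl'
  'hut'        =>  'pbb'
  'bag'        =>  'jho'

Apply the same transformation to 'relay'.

zlthg

The shift depends on letter class: consonant n→v is +8, but vowel o→v is +7. Two shifts are in play — +7 for a/e/i/o/u, +8 for every other letter.
Applying it to relay: r(cons)+8=z, e(vowel)+7=l, l(cons)+8=t, a(vowel)+7=h, y(cons)+8=g.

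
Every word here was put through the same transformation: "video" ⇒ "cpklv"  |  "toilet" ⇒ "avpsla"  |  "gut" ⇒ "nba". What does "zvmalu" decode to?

soften

Each letter is shifted forward by 7 in the alphabet (a Caesar shift of +7).
Decoding zvmalu: z−7=s, v−7=o, m−7=f, a−7=t, l−7=e, u−7=n.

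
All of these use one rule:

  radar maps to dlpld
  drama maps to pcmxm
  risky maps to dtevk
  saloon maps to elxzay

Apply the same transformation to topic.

Shifts by position in radar: pos 0: r→d (+12), pos 1: a→l (+11), pos 2: d→p (+12), pos 3: a→l (+11) — repeating every 2. It's a Vigenère-style cipher with numeric key [12,11]: position i shifts by key[i mod 2].
Applying it to topic: t+12=f, o+11=z, p+12=b, i+11=t, c+12=o.

fzbto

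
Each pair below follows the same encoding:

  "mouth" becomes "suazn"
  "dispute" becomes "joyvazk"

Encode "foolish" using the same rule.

Compare letters: m→s is +6, o→u is +6, u→a is +6 — a constant shift. It's a constant shift of +6 (ROT6).
For foolish: f+6=l, o+6=u, o+6=u, l+6=r, i+6=o, s+6=y, h+6=n.

luuroyn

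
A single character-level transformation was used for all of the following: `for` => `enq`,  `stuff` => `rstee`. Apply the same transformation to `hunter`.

Compare letters: f→e is +25, o→n is +25, r→q is +25 — a constant shift. This is a Caesar cipher with shift 25.
On hunter: h+25=g, u+25=t, n+25=m, t+25=s, e+25=d, r+25=q.

gtmsdq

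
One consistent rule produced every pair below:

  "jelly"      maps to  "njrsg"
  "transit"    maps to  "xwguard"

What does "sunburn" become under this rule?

wzticax

In jelly: j→n is +4, e→j is +5, l→r is +6, l→s is +7 — the shift increases by 1 each position. Letter i (0-indexed) is shifted by i+4, so successive shifts are 4, 5, 6, ….
Applying it to sunburn: s+4=w, u+5=z, n+6=t, b+7=i, u+8=c, r+9=a, n+10=x.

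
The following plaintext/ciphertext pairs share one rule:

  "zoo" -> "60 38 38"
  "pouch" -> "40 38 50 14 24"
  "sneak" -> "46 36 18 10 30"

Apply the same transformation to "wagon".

Each letter becomes 2×(its alphabet position, a=1..z=26) + 8.
For wagon: w=23→54, a=1→10, g=7→22, o=15→38, n=14→36.

54 10 22 38 36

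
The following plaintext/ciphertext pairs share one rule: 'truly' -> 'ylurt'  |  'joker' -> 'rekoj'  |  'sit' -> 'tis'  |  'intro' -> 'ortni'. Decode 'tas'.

The word is simply reversed.
Undoing it on tas: then reverse → sat.

sat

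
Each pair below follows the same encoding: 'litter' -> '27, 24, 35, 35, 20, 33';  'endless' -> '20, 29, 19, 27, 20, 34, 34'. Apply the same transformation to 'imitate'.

24, 28, 24, 35, 16, 35, 20

l is letter #12 and maps to 27: an offset of 15. The number is (letter's place in the alphabet, a=1) + 15.
On imitate: i=9→24, m=13→28, i=9→24, t=20→35, a=1→16, t=20→35, e=5→20.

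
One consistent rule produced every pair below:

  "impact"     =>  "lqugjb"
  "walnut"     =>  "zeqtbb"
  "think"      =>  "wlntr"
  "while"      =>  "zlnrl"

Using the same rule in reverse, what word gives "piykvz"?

meteor

The shift increases by 1 at each position, starting from +3: 3, 4, 5, ….
Reversing it on piykvz: p−3=m, i−4=e, y−5=t, k−6=e, v−7=o, z−8=r.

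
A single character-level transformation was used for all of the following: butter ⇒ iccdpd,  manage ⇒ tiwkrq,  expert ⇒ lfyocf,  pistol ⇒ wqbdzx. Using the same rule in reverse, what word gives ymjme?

react

In butter: b→i is +7, u→c is +8, t→c is +9, t→d is +10 — the shift increases by 1 each position. The shift increases by 1 at each position, starting from +7: 7, 8, 9, ….
Undoing it on ymjme: y−7=r, m−8=e, j−9=a, m−10=c, e−11=t.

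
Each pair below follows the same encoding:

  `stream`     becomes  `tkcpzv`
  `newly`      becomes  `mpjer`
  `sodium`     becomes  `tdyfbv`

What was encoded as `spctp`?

verse

s(18)→t(19) and t(19)→k(10) fit y≡17x+25 (mod 26); the inverse of 17 mod 26 is 23. Treating letters as 0–25, the rule is x ↦ 17x + 25 (mod 26).
Undoing it on spctp: s(18)→23·(18−25)≡21=v; p(15)→23·(15−25)≡4=e; c(2)→23·(2−25)≡17=r; t(19)→23·(19−25)≡18=s; p(15)→23·(15−25)≡4=e (all mod 26).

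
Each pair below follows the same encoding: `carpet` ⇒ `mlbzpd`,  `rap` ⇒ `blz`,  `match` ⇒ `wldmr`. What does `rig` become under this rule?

The shift depends on letter class: consonant c→m is +10, but vowel a→l is +11. Vowels shift forward by 11 and consonants shift forward by 10.
On rig: r(cons)+10=b, i(vowel)+11=t, g(cons)+10=q.

btq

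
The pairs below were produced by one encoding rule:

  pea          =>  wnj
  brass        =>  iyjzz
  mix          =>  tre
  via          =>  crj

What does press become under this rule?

The shift depends on letter class: consonant p→w is +7, but vowel e→n is +9. Two shifts are in play — +9 for a/e/i/o/u, +7 for every other letter.
On press: p(cons)+7=w, r(cons)+7=y, e(vowel)+9=n, s(cons)+7=z, s(cons)+7=z.

wynzz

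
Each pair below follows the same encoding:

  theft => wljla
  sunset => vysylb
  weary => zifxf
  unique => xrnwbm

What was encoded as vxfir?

stack

In theft: t→w is +3, h→l is +4, e→j is +5, f→l is +6 — the shift increases by 1 each position. The shift increases by 1 at each position, starting from +3: 3, 4, 5, ….
Decoding vxfir: v−3=s, x−4=t, f−5=a, i−6=c, r−7=k.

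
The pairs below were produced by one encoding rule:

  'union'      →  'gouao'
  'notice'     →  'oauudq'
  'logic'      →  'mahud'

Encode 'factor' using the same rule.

The rule splits by letter class: vowels +12, consonants +1.
Applying it to factor: f(cons)+1=g, a(vowel)+12=m, c(cons)+1=d, t(cons)+1=u, o(vowel)+12=a, r(cons)+1=s.

gmduas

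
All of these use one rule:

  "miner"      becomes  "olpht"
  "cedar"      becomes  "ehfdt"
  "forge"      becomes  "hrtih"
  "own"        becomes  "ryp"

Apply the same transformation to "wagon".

The rule splits by letter class: vowels +3, consonants +2.
For wagon: w(cons)+2=y, a(vowel)+3=d, g(cons)+2=i, o(vowel)+3=r, n(cons)+2=p.

ydirp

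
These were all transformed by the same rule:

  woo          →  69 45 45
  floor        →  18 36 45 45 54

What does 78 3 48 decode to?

w(#23)→69 and o(#15)→45: differences scale by 3, so n = 3·pos + 0. The formula is n = 3×(alphabet index, a=1).
Undoing it on 78 3 48: 78→(78−0)÷3=26=z, 3→(3−0)÷3=1=a, 48→(48−0)÷3=16=p.

zap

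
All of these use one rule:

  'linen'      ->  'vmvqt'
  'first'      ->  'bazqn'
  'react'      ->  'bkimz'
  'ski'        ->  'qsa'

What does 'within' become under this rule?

vqpbqe

The output letters match the input read backwards, each shifted +8: linen reversed is nenil. The word is reversed, then every letter is shifted forward by 8.
Applying it to within: reverse → nihtiw; then shift: n+8=v, i+8=q, h+8=p, t+8=b, i+8=q, w+8=e.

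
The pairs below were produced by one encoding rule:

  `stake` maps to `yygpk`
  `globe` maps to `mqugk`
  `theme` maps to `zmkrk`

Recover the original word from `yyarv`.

Shifts by position in stake: pos 0: s→y (+6), pos 1: t→y (+5), pos 2: a→g (+6), pos 3: k→p (+5) — repeating every 2. A repeating key of period 2 is used — shifts +6, +5 over and over.
Reversing it on yyarv: y−6=s, y−5=t, a−6=u, r−5=m, v−6=p.

stump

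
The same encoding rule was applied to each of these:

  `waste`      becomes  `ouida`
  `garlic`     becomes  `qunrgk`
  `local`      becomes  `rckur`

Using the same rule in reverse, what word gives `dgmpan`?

Treating letters as 0–25, the rule is x ↦ 21x + 20 (mod 26).
Reversing it on dgmpan: d(3)→5·(3−20)≡19=t; g(6)→5·(6−20)≡8=i; m(12)→5·(12−20)≡12=m; p(15)→5·(15−20)≡1=b; a(0)→5·(0−20)≡4=e; n(13)→5·(13−20)≡17=r (all mod 26).

timber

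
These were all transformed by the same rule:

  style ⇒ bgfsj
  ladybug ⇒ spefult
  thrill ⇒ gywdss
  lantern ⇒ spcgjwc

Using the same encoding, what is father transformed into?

s(18)→b(1) and t(19)→g(6) fit y≡5x+15 (mod 26); the inverse of 5 mod 26 is 21. This is an affine cipher: with a=0,…,z=25, each position x becomes (5x+15) mod 26.
For father: f(5)→5·5+15≡14=o; a(0)→5·0+15≡15=p; t(19)→5·19+15≡6=g; h(7)→5·7+15≡24=y; e(4)→5·4+15≡9=j; r(17)→5·17+15≡22=w (all mod 26).

opgyjw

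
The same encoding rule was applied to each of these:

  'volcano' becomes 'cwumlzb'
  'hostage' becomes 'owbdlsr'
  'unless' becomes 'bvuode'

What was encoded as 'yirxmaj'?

In volcano: v→c is +7, o→w is +8, l→u is +9, c→m is +10 — the shift increases by 1 each position. The shift increases by 1 at each position, starting from +7: 7, 8, 9, ….
Reversing it on yirxmaj: y−7=r, i−8=a, r−9=i, x−10=n, m−11=b, a−12=o, j−13=w.

rainbow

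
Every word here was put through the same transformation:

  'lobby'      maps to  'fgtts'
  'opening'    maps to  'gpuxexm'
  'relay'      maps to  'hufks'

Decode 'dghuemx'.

Each letter's alphabet position (a=0..z=25) is mapped through 9·x+10 mod 26 — an affine cipher.
Reversing it on dghuemx: d(3)→3·(3−10)≡5=f; g(6)→3·(6−10)≡14=o; h(7)→3·(7−10)≡17=r; u(20)→3·(20−10)≡4=e; e(4)→3·(4−10)≡8=i; m(12)→3·(12−10)≡6=g; x(23)→3·(23−10)≡13=n (all mod 26).

foreign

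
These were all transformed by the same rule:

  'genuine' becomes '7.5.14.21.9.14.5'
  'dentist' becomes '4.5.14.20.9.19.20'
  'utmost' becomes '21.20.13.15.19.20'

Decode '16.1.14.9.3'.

panic

g is letter #7 and maps to 7: an offset of 0. Each letter is replaced by its alphabet position (a=1, b=2, …, z=26).
Undoing it on 16.1.14.9.3: 16=p, 1=a, 14=n, 9=i, 3=c.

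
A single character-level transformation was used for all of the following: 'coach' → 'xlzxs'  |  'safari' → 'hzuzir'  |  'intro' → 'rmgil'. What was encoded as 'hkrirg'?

spirit

Each pair mirrors across the alphabet (c↔x, o↔l, a↔z): positions sum to 25. Each letter is replaced by its mirror in the alphabet: a↔z, b↔y, c↔x, and so on (the Atbash cipher).
Undoing it on hkrirg: h↔s, k↔p, r↔i, i↔r, r↔i, g↔t.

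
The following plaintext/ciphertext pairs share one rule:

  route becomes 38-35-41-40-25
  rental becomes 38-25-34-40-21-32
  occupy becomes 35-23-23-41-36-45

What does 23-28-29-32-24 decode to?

child

r is letter #18 and maps to 38: an offset of 20. Letters become their 1-based position plus 20 (so a→21, b→22, …).
Reversing it on 23-28-29-32-24: 23→(23−20)÷1=3=c, 28→(28−20)÷1=8=h, 29→(29−20)÷1=9=i, 32→(32−20)÷1=12=l, 24→(24−20)÷1=4=d.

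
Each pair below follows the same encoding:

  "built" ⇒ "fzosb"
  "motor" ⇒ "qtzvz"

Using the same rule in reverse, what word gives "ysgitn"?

unable

In built: b→f is +4, u→z is +5, i→o is +6, l→s is +7 — the shift increases by 1 each position. Letter i (0-indexed) is shifted by i+4, so successive shifts are 4, 5, 6, ….
Undoing it on ysgitn: y−4=u, s−5=n, g−6=a, i−7=b, t−8=l, n−9=e.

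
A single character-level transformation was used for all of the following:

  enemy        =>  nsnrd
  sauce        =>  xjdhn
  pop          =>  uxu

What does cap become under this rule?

hju

The rule splits by letter class: vowels +9, consonants +5.
On cap: c(cons)+5=h, a(vowel)+9=j, p(cons)+5=u.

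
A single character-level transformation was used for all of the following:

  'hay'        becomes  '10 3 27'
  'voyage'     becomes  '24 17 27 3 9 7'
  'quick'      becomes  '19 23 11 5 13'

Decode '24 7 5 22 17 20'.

Letters become their 1-based position plus 2 (so a→3, b→4, …).
Decoding 24 7 5 22 17 20: 24→(24−2)÷1=22=v, 7→(7−2)÷1=5=e, 5→(5−2)÷1=3=c, 22→(22−2)÷1=20=t, 17→(17−2)÷1=15=o, 20→(20−2)÷1=18=r.

vector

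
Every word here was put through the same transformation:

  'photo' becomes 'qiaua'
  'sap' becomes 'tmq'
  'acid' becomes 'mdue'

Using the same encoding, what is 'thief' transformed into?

uiuqg

The shift depends on letter class: consonant p→q is +1, but vowel o→a is +12. Vowels shift forward by 12 and consonants shift forward by 1.
For thief: t(cons)+1=u, h(cons)+1=i, i(vowel)+12=u, e(vowel)+12=q, f(cons)+1=g.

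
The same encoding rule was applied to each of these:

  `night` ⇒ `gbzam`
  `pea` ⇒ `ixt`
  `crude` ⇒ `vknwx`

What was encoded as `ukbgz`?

bring

Compare letters: n→g is +19, i→b is +19, g→z is +19 — a constant shift. This is a Caesar cipher with shift 19.
Decoding ukbgz: u−19=b, k−19=r, b−19=i, g−19=n, z−19=g.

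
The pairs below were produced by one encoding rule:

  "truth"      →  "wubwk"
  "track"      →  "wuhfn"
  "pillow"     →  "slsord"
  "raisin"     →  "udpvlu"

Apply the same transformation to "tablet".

wdioha

A repeating key of period 3 is used — shifts +3, +3, +7 over and over.
Applying it to tablet: t+3=w, a+3=d, b+7=i, l+3=o, e+3=h, t+7=a.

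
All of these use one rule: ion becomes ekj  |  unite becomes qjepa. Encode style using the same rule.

opuha

Every letter moves 22 places later in the alphabet, wrapping around z→a.
On style: s+22=o, t+22=p, y+22=u, l+22=h, e+22=a.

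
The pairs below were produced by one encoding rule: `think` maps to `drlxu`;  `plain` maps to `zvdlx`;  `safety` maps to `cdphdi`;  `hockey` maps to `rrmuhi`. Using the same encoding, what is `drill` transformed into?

nblvv

The shift depends on letter class: consonant t→d is +10, but vowel i→l is +3. Vowels shift forward by 3 and consonants shift forward by 10.
For drill: d(cons)+10=n, r(cons)+10=b, i(vowel)+3=l, l(cons)+10=v, l(cons)+10=v.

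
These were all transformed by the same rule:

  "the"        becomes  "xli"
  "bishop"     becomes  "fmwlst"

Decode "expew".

atlas

It's a constant shift of +4 (ROT4).
Undoing it on expew: e−4=a, x−4=t, p−4=l, e−4=a, w−4=s.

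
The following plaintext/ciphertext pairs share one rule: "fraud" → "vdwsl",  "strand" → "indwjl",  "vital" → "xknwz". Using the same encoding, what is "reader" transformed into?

dqwlqd

This is an affine cipher: with a=0,…,z=25, each position x becomes (5x+22) mod 26.
Applying it to reader: r(17)→5·17+22≡3=d; e(4)→5·4+22≡16=q; a(0)→5·0+22≡22=w; d(3)→5·3+22≡11=l; e(4)→5·4+22≡16=q; r(17)→5·17+22≡3=d (all mod 26).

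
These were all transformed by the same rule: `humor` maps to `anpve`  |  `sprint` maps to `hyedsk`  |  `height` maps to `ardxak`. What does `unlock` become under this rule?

h(7)→a(0) and u(20)→n(13) fit y≡3x+5 (mod 26); the inverse of 3 mod 26 is 9. Each letter's alphabet position (a=0..z=25) is mapped through 3·x+5 mod 26 — an affine cipher.
Applying it to unlock: u(20)→3·20+5≡13=n; n(13)→3·13+5≡18=s; l(11)→3·11+5≡12=m; o(14)→3·14+5≡21=v; c(2)→3·2+5≡11=l; k(10)→3·10+5≡9=j (all mod 26).

nsmvlj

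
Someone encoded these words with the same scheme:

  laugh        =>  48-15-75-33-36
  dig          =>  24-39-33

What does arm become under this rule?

The formula is n = 3×(alphabet index, a=1) + 12.
On arm: a=1→15, r=18→66, m=13→51.

15-66-51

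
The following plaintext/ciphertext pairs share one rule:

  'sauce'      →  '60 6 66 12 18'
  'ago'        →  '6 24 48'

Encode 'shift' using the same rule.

s(#19)→60 and a(#1)→6: differences scale by 3, so n = 3·pos + 3. Each letter becomes 3×(its alphabet position, a=1..z=26) + 3.
On shift: s=19→60, h=8→27, i=9→30, f=6→21, t=20→63.

60 27 30 21 63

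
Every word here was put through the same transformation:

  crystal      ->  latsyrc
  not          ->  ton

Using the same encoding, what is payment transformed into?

tnemyap

The output letters match the input read backwards: crystal reversed is latsyrc. The word is simply reversed.
For payment: reverse → tnemyap.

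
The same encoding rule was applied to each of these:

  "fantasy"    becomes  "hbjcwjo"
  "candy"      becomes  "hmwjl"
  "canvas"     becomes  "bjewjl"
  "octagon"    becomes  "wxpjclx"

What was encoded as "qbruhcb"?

The output letters match the input read backwards, each shifted +9: fantasy reversed is ysatnaf. Read the word backwards and shift each letter +9.
Reversing it on qbruhcb: shift back: q−9=h, b−9=s, r−9=i, u−9=l, h−9=y, c−9=t, b−9=s → hsilyts; then reverse → stylish.

stylish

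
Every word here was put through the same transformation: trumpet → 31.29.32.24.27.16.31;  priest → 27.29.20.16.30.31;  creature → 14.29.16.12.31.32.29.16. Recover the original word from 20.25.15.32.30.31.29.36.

t is letter #20 and maps to 31: an offset of 11. Letters become their 1-based position plus 11 (so a→12, b→13, …).
Decoding 20.25.15.32.30.31.29.36: 20→(20−11)÷1=9=i, 25→(25−11)÷1=14=n, 15→(15−11)÷1=4=d, 32→(32−11)÷1=21=u, 30→(30−11)÷1=19=s, 31→(31−11)÷1=20=t, 29→(29−11)÷1=18=r, 36→(36−11)÷1=25=y.

industry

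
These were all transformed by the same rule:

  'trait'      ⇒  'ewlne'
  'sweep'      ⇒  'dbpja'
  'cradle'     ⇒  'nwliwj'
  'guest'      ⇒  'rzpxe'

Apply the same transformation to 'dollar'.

Shifts by position in trait: pos 0: t→e (+11), pos 1: r→w (+5), pos 2: a→l (+11), pos 3: i→n (+5) — repeating every 2. A repeating key of period 2 is used — shifts +11, +5 over and over.
On dollar: d+11=o, o+5=t, l+11=w, l+5=q, a+11=l, r+5=w.

otwqlw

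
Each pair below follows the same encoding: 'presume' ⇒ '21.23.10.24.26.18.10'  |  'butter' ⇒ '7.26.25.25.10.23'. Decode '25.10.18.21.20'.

tempo

p is letter #16 and maps to 21: an offset of 5. Letters become their 1-based position plus 5 (so a→6, b→7, …).
Reversing it on 25.10.18.21.20: 25→(25−5)÷1=20=t, 10→(10−5)÷1=5=e, 18→(18−5)÷1=13=m, 21→(21−5)÷1=16=p, 20→(20−5)÷1=15=o.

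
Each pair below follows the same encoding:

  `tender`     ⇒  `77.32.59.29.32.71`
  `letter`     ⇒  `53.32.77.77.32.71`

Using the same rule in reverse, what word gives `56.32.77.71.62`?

The formula is n = 3×(alphabet index, a=1) + 17.
Undoing it on 56.32.77.71.62: 56→(56−17)÷3=13=m, 32→(32−17)÷3=5=e, 77→(77−17)÷3=20=t, 71→(71−17)÷3=18=r, 62→(62−17)÷3=15=o.

metro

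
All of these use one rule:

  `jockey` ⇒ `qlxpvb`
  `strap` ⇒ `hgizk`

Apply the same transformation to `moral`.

Each pair mirrors across the alphabet (j↔q, o↔l, c↔x): positions sum to 25. This is the alphabet-reversal cipher (Atbash): a becomes z, b becomes y, etc.
On moral: m↔n, o↔l, r↔i, a↔z, l↔o.

nlizo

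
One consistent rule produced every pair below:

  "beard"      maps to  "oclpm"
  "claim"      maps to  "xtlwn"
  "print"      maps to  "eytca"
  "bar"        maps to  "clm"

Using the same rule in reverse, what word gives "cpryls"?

The output letters match the input read backwards, each shifted +11: beard reversed is draeb. The word is reversed, then every letter is shifted forward by 11.
Undoing it on cpryls: shift back: c−11=r, p−11=e, r−11=g, y−11=n, l−11=a, s−11=h → regnah; then reverse → hanger.

hanger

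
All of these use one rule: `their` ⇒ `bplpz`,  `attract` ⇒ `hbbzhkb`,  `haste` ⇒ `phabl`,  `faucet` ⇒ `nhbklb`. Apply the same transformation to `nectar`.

vlkbhz

The rule splits by letter class: vowels +7, consonants +8.
For nectar: n(cons)+8=v, e(vowel)+7=l, c(cons)+8=k, t(cons)+8=b, a(vowel)+7=h, r(cons)+8=z.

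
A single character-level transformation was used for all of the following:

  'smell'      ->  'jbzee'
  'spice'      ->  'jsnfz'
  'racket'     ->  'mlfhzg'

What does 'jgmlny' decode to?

strain

s(18)→j(9) and m(12)→b(1) fit y≡23x+11 (mod 26); the inverse of 23 mod 26 is 17. Treating letters as 0–25, the rule is x ↦ 23x + 11 (mod 26).
Undoing it on jgmlny: j(9)→17·(9−11)≡18=s; g(6)→17·(6−11)≡19=t; m(12)→17·(12−11)≡17=r; l(11)→17·(11−11)≡0=a; n(13)→17·(13−11)≡8=i; y(24)→17·(24−11)≡13=n (all mod 26).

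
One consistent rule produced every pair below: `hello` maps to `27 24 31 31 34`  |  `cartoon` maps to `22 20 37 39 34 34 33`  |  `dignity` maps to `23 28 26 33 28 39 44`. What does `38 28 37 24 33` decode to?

siren

h is letter #8 and maps to 27: an offset of 19. Letters become their 1-based position plus 19 (so a→20, b→21, …).
Decoding 38 28 37 24 33: 38→(38−19)÷1=19=s, 28→(28−19)÷1=9=i, 37→(37−19)÷1=18=r, 24→(24−19)÷1=5=e, 33→(33−19)÷1=14=n.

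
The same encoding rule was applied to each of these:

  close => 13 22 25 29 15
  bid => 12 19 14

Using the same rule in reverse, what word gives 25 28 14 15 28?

c is letter #3 and maps to 13: an offset of 10. Letters become their 1-based position plus 10 (so a→11, b→12, …).
Decoding 25 28 14 15 28: 25→(25−10)÷1=15=o, 28→(28−10)÷1=18=r, 14→(14−10)÷1=4=d, 15→(15−10)÷1=5=e, 28→(28−10)÷1=18=r.

order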